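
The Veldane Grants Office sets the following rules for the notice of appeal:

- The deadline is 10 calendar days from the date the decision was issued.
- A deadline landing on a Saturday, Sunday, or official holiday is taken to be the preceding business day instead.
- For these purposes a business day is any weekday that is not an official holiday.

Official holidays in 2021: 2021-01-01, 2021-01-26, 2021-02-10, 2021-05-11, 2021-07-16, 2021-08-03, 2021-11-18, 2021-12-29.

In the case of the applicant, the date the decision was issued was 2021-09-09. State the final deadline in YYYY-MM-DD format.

Adding 10 calendar days to 2021-09-09 gives 2021-09-19.
2021-09-19 is a Sunday, so it moves to the preceding business day, 2021-09-17 (Friday).
The final due date is 2021-09-17.

2021-09-17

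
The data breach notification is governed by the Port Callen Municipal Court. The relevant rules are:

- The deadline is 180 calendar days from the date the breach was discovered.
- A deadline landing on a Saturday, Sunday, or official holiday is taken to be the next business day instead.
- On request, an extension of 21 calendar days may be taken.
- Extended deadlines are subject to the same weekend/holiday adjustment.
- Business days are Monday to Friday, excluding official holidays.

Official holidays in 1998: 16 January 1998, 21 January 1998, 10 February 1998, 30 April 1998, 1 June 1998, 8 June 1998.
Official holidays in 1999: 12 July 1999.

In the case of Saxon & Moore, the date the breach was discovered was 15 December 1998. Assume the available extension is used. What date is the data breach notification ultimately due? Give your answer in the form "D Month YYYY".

Trigger date 15 December 1998 + 180 calendar days = 13 June 1999.
13 June 1999 falls on a Sunday. Rolling to the next business day gives 14 June 1999, a Monday.
The 21-calendar-day extension moves the deadline from 14 June 1999 to 5 July 1999.
Since 5 July 1999 is a Monday and not a holiday, the date is unchanged.
Deadline: 5 July 1999.

5 July 1999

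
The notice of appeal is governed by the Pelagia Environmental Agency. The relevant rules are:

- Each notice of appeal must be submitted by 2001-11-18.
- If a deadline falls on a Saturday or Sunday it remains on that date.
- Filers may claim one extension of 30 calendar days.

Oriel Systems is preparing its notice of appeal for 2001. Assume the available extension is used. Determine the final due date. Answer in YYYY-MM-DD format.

2001-12-18

Start from the fixed due date, 2001-11-18.
No adjustment is made for weekends or holidays, so 2001-11-18 stands.
Add the 30 calendar-day extension to 2001-11-18: 2001-12-18.
2001-12-18 is a Tuesday; no weekend or holiday adjustment applies.
So the filing is due 2001-12-18.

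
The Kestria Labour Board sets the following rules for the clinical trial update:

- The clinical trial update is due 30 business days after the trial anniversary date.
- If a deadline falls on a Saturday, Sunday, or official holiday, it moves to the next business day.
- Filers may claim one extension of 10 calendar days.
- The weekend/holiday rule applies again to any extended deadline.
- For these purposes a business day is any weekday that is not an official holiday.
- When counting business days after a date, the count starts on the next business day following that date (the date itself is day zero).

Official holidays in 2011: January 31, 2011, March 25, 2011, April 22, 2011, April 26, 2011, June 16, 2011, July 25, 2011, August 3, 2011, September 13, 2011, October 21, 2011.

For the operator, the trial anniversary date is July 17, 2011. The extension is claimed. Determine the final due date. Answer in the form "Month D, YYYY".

September 9, 2011

Starting the day after July 17, 2011 and counting 30 business days lands on August 30, 2011.
August 30, 2011 (Tuesday) is already a business day.
Applying the 10-calendar-day extension: August 30, 2011 + 10 days = September 9, 2011.
September 9, 2011 falls on a Friday, which is a business day, so no adjustment is needed.
Final deadline: September 9, 2011.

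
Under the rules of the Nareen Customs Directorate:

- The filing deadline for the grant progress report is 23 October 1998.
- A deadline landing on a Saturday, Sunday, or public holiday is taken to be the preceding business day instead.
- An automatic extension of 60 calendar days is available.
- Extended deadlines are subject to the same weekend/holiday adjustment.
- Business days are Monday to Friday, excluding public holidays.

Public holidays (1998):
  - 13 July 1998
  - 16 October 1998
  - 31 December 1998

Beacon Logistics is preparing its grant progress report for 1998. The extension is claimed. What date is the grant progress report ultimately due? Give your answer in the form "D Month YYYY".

Start from the fixed due date, 23 October 1998.
Since 23 October 1998 is a Friday and not a holiday, the date is unchanged.
The 60-calendar-day extension moves the deadline from 23 October 1998 to 22 December 1998.
Since 22 December 1998 is a Tuesday and not a holiday, the date is unchanged.
The final due date is 22 December 1998.

22 December 1998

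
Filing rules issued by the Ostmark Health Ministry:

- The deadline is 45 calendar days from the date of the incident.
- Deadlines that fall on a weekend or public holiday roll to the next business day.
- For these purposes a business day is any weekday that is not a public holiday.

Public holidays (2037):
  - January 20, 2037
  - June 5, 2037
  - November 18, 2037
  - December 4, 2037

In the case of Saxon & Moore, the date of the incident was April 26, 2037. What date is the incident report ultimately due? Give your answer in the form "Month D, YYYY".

45 calendar days after April 26, 2037 is June 10, 2037.
June 10, 2037 falls on a Wednesday, which is a business day, so no adjustment is needed.
So the filing is due June 10, 2037.

June 10, 2037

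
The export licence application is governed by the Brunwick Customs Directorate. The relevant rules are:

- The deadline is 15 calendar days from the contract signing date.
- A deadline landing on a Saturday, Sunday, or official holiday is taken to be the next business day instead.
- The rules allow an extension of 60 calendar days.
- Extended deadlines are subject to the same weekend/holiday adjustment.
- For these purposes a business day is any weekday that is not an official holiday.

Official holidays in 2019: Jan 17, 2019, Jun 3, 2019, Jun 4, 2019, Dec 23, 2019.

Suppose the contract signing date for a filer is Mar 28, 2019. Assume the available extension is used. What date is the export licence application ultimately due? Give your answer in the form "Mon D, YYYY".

15 calendar days after Mar 28, 2019 is Apr 12, 2019.
Apr 12, 2019 (Friday) is already a business day.
The 60-calendar-day extension moves the deadline from Apr 12, 2019 to Jun 11, 2019.
Since Jun 11, 2019 is a Tuesday and not a holiday, the date is unchanged.
The final due date is Jun 11, 2019.

Jun 11, 2019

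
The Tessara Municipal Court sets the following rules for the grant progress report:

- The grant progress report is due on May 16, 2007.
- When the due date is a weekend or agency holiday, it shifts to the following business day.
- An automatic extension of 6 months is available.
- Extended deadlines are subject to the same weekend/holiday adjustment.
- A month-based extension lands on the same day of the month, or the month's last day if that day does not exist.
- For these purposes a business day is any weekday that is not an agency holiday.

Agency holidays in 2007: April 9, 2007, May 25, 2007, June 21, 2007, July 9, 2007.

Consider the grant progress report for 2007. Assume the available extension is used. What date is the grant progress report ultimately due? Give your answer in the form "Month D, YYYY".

The stated deadline is May 16, 2007.
May 16, 2007 is a Wednesday and not a listed holiday, so it stands.
The 6 months extension carries May 16, 2007 to November 16, 2007.
November 16, 2007 is a Friday and not a listed holiday, so it stands.
The final due date is November 16, 2007.

November 16, 2007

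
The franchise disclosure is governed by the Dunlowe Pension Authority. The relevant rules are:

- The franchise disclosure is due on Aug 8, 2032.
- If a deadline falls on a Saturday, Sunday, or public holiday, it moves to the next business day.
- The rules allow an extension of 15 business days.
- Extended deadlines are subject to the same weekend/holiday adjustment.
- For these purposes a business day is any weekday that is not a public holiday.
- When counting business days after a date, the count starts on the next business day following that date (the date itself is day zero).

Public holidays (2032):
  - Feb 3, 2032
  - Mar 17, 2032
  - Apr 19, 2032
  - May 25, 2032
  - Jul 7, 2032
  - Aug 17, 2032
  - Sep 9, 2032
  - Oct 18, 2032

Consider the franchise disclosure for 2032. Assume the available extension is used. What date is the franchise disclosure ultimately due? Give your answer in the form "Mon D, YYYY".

The stated deadline is Aug 8, 2032.
Because Aug 8, 2032 is a Sunday, the deadline becomes Aug 9, 2032 (Monday).
Counting 15 further business days from Aug 9, 2032 reaches Aug 31, 2032.
Aug 31, 2032 falls on a Tuesday, which is a business day, so no adjustment is needed.
So the filing is due Aug 31, 2032.

Aug 31, 2032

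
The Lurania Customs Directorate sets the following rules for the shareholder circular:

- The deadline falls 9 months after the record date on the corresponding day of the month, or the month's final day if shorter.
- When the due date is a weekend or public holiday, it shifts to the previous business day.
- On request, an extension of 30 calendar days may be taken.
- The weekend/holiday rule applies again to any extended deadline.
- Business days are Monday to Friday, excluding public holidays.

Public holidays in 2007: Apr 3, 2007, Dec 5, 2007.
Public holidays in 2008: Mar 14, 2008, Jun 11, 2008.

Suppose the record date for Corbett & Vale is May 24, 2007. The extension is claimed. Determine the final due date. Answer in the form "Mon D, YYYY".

Mar 21, 2008

Moving 9 months forward from May 24, 2007 on the corresponding day gives Feb 24, 2008.
Because Feb 24, 2008 is a Sunday, the deadline becomes Feb 22, 2008 (Friday).
Applying the 30-calendar-day extension: Feb 22, 2008 + 30 days = Mar 23, 2008.
Mar 23, 2008 is a Sunday, so it moves to the preceding business day, Mar 21, 2008 (Friday).
The final due date is Mar 21, 2008.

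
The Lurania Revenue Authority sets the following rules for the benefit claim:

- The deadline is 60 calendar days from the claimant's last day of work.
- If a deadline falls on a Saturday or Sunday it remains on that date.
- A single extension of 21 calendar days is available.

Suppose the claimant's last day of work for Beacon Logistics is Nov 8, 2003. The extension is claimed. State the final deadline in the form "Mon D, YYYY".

From Nov 8, 2003, 60 calendar days later is Jan 7, 2004.
No adjustment is made for weekends or holidays, so Jan 7, 2004 stands.
With the 21-day extension, Jan 7, 2004 becomes Jan 28, 2004.
No adjustment is made for weekends or holidays, so Jan 28, 2004 stands.
The final due date is Jan 28, 2004.

Jan 28, 2004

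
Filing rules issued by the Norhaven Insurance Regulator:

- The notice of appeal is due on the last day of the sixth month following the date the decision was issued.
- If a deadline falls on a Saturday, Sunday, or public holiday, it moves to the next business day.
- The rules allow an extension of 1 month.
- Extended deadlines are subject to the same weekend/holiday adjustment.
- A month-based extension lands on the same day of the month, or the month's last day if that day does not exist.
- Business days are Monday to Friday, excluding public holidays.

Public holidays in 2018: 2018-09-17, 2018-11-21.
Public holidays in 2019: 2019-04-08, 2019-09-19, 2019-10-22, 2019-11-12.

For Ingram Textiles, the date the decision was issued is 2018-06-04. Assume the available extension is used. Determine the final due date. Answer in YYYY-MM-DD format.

2019-01-31

6 months after 2018-06-04 falls in December 2018; the last day of that month is 2018-12-31.
2018-12-31 (Monday) is already a business day.
Applying the 1 month extension: 1 month after 2018-12-31 is 2019-01-31.
2019-01-31 falls on a Thursday, which is a business day, so no adjustment is needed.
Final deadline: 2019-01-31.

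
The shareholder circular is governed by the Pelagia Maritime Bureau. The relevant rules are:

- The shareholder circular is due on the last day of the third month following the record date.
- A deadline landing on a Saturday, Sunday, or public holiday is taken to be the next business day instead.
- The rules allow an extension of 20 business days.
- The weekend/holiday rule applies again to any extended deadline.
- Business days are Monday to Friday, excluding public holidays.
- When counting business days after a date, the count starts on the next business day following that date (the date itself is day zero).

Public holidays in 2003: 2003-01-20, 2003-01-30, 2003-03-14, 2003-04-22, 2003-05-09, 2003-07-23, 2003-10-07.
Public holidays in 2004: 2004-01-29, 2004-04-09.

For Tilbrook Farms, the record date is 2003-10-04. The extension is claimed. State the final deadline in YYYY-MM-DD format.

2004-03-01

The third month after 2003-10-04 is January 2004, whose last day is 2004-01-31.
2004-01-31 falls on a Saturday. Rolling to the next business day gives 2004-02-02, a Monday.
The 20-business-day extension runs from 2004-02-02 to 2004-03-01.
Since 2004-03-01 is a Monday and not a holiday, the date is unchanged.
So the filing is due 2004-03-01.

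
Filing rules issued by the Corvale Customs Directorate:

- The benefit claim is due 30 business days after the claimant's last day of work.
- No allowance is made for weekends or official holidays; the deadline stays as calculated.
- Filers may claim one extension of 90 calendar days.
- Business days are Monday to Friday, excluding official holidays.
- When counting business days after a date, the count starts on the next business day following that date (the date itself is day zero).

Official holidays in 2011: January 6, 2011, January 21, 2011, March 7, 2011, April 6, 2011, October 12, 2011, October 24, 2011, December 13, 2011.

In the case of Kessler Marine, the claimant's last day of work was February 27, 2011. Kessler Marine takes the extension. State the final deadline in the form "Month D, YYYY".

July 11, 2011

30 business days after February 27, 2011, excluding weekends and holidays, is April 12, 2011.
April 12, 2011 falls on a Tuesday. The rules make no weekend/holiday allowance, so it remains April 12, 2011.
The 90-calendar-day extension moves the deadline from April 12, 2011 to July 11, 2011.
July 11, 2011 is a Monday; no weekend or holiday adjustment applies.
So the filing is due July 11, 2011.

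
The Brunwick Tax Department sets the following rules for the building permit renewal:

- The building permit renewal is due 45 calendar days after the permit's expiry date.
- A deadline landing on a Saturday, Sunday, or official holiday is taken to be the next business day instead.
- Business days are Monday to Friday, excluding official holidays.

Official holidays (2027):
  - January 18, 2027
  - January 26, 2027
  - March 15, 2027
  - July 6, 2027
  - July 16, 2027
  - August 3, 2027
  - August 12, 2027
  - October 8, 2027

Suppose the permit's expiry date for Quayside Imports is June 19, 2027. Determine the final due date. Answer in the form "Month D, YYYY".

From June 19, 2027, 45 calendar days later is August 3, 2027.
August 3, 2027 is a listed holiday, so it moves to the next business day, August 4, 2027 (Wednesday).
Deadline: August 4, 2027.

August 4, 2027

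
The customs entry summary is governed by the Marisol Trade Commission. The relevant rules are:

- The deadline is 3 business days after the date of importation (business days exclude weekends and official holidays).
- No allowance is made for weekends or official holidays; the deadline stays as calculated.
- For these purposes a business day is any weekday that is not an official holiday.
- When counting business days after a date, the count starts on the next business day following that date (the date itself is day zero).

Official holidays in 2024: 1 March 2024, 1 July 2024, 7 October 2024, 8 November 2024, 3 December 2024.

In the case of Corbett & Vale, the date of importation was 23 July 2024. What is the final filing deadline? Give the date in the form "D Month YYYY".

26 July 2024

Starting the day after 23 July 2024 and counting 3 business days lands on 26 July 2024.
No adjustment is made for weekends or holidays, so 26 July 2024 stands.
Deadline: 26 July 2024.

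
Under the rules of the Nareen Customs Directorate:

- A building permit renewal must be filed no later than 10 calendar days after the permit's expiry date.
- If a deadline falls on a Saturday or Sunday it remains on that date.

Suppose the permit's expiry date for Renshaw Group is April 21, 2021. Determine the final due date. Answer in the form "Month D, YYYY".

Trigger date April 21, 2021 + 10 calendar days = May 1, 2021.
No adjustment is made for weekends or holidays, so May 1, 2021 stands.
Deadline: May 1, 2021.

May 1, 2021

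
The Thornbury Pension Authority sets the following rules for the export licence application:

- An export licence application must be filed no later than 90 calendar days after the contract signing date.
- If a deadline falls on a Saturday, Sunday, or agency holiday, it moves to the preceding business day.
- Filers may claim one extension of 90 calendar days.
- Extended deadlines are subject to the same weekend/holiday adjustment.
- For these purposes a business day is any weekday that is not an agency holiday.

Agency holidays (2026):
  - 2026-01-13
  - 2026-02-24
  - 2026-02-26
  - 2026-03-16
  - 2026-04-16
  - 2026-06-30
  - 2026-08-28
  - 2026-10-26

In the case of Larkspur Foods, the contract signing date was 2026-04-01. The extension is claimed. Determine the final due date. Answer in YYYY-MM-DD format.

Adding 90 calendar days to 2026-04-01 gives 2026-06-30.
2026-06-30 falls on a listed holiday. Rolling to the preceding business day gives 2026-06-29, a Monday.
The 90-calendar-day extension moves the deadline from 2026-06-29 to 2026-09-27.
2026-09-27 falls on a Sunday. Rolling to the preceding business day gives 2026-09-25, a Friday.
Deadline: 2026-09-25.

2026-09-25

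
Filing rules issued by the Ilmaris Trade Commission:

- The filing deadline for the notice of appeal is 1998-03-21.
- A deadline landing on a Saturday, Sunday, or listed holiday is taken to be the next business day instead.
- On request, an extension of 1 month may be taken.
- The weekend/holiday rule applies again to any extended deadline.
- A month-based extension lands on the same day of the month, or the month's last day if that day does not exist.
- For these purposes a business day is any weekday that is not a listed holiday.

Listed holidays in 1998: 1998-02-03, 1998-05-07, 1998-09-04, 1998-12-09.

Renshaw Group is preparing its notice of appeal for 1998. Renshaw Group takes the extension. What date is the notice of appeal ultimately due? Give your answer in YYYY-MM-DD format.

1998-04-23

The statutory due date is 1998-03-21.
1998-03-21 is a Saturday; the next business day is 1998-03-23 (Monday).
Applying the 1 month extension: 1 month after 1998-03-23 is 1998-04-23.
1998-04-23 (Thursday) is already a business day.
Final deadline: 1998-04-23.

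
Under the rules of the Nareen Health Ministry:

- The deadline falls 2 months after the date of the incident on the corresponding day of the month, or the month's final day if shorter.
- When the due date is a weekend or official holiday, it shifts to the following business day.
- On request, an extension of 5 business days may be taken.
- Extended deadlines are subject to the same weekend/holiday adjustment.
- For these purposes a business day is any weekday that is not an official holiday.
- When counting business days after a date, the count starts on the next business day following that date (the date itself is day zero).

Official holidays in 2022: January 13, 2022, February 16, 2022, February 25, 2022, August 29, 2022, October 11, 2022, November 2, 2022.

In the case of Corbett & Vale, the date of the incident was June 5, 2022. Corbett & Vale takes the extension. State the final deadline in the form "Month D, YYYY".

August 12, 2022

2 months from June 5, 2022 is August 5, 2022.
August 5, 2022 falls on a Friday, which is a business day, so no adjustment is needed.
Counting 5 further business days from August 5, 2022 reaches August 12, 2022.
Since August 12, 2022 is a Friday and not a holiday, the date is unchanged.
So the filing is due August 12, 2022.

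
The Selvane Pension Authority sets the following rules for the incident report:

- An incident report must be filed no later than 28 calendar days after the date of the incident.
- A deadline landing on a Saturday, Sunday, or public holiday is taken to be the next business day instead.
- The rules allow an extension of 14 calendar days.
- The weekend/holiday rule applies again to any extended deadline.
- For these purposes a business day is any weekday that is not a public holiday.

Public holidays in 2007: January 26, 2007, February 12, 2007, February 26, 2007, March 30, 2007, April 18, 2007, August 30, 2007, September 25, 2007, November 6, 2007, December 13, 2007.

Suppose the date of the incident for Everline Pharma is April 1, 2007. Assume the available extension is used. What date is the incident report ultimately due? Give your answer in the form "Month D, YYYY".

May 14, 2007

Adding 28 calendar days to April 1, 2007 gives April 29, 2007.
Because April 29, 2007 is a Sunday, the deadline becomes April 30, 2007 (Monday).
Add the 14 calendar-day extension to April 30, 2007: May 14, 2007.
May 14, 2007 is a Monday and not a listed holiday, so it stands.
Deadline: May 14, 2007.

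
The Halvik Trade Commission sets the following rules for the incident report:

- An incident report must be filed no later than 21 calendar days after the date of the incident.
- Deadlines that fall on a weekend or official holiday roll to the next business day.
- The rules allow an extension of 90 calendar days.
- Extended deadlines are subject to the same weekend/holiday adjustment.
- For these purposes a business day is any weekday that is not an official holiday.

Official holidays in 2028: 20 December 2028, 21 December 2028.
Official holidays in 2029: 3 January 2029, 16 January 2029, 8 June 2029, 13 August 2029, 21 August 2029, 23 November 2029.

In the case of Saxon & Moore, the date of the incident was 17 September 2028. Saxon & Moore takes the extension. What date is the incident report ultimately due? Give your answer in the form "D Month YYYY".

8 January 2029

21 calendar days after 17 September 2028 is 8 October 2028.
8 October 2028 is a Sunday; the next business day is 9 October 2028 (Monday).
The 90-calendar-day extension moves the deadline from 9 October 2028 to 7 January 2029.
7 January 2029 is a Sunday, so it moves to the next business day, 8 January 2029 (Monday).
Deadline: 8 January 2029.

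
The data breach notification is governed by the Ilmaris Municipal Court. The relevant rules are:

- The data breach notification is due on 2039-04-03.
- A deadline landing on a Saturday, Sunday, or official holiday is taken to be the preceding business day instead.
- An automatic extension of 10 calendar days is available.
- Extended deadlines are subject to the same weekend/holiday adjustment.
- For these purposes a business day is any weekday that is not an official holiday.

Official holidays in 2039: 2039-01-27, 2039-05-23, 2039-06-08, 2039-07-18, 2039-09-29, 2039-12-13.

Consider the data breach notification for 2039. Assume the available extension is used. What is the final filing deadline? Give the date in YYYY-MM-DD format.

2039-04-11

The statutory due date is 2039-04-03.
Because 2039-04-03 is a Sunday, the deadline becomes 2039-04-01 (Friday).
Add the 10 calendar-day extension to 2039-04-01: 2039-04-11.
2039-04-11 falls on a Monday, which is a business day, so no adjustment is needed.
Deadline: 2039-04-11.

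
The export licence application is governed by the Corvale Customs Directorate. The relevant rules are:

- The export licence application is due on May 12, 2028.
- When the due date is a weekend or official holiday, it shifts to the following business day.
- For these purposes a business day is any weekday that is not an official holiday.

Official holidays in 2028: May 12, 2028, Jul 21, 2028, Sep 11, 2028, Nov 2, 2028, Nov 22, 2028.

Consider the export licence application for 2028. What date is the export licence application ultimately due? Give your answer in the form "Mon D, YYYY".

May 15, 2028

Start from the fixed due date, May 12, 2028.
Because May 12, 2028 is a listed holiday, the deadline becomes May 15, 2028 (Monday).
Final deadline: May 15, 2028.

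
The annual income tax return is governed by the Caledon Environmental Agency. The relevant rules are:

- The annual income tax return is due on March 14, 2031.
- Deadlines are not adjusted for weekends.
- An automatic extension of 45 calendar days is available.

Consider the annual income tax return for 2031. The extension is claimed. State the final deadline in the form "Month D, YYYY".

April 28, 2031

The stated deadline is March 14, 2031.
No adjustment is made for weekends or holidays, so March 14, 2031 stands.
Add the 45 calendar-day extension to March 14, 2031: April 28, 2031.
No adjustment is made for weekends or holidays, so April 28, 2031 stands.
Final deadline: April 28, 2031.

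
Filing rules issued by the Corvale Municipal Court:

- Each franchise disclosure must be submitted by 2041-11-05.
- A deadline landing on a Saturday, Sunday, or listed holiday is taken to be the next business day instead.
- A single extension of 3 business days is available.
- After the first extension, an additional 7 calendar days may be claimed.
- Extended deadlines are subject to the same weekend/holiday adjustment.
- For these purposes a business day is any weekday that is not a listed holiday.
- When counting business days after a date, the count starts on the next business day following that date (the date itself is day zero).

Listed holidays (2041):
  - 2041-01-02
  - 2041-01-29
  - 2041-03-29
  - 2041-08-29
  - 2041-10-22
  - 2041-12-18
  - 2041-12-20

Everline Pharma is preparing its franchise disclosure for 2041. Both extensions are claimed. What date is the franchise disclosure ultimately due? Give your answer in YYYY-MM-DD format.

2041-11-15

The statutory due date is 2041-11-05.
2041-11-05 falls on a Tuesday, which is a business day, so no adjustment is needed.
Counting 3 further business days from 2041-11-05 reaches 2041-11-08.
2041-11-08 falls on a Friday, which is a business day, so no adjustment is needed.
With the 7-day extension, 2041-11-08 becomes 2041-11-15.
2041-11-15 is a Friday and not a listed holiday, so it stands.
So the filing is due 2041-11-15.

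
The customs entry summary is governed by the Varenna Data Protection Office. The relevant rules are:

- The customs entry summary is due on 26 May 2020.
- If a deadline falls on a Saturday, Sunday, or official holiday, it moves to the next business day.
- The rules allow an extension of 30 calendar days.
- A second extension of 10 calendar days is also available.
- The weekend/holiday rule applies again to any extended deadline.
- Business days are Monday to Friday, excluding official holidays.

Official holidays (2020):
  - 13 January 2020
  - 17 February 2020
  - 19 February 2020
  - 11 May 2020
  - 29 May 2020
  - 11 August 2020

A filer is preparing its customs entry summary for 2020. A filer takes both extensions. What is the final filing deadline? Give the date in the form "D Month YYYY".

6 July 2020

Start from the fixed due date, 26 May 2020.
26 May 2020 (Tuesday) is already a business day.
The 30-calendar-day extension moves the deadline from 26 May 2020 to 25 June 2020.
25 June 2020 is a Thursday and not a listed holiday, so it stands.
Add the 10 calendar-day extension to 25 June 2020: 5 July 2020.
5 July 2020 is a Sunday, so it moves to the next business day, 6 July 2020 (Monday).
Final deadline: 6 July 2020.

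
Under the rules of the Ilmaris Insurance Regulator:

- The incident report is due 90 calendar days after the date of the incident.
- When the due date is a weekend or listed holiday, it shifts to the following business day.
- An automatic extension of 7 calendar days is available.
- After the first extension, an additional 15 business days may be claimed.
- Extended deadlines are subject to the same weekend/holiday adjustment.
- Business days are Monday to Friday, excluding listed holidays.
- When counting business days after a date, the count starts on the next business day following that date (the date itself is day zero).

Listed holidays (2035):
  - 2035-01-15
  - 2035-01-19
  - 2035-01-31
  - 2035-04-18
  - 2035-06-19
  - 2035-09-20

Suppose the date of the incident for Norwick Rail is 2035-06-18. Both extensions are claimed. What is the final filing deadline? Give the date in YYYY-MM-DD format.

2035-10-15

From 2035-06-18, 90 calendar days later is 2035-09-16.
2035-09-16 is a Sunday, so it moves to the next business day, 2035-09-17 (Monday).
Add the 7 calendar-day extension to 2035-09-17: 2035-09-24.
Since 2035-09-24 is a Monday and not a holiday, the date is unchanged.
Counting 15 further business days from 2035-09-24 reaches 2035-10-15.
2035-10-15 falls on a Monday, which is a business day, so no adjustment is needed.
Final deadline: 2035-10-15.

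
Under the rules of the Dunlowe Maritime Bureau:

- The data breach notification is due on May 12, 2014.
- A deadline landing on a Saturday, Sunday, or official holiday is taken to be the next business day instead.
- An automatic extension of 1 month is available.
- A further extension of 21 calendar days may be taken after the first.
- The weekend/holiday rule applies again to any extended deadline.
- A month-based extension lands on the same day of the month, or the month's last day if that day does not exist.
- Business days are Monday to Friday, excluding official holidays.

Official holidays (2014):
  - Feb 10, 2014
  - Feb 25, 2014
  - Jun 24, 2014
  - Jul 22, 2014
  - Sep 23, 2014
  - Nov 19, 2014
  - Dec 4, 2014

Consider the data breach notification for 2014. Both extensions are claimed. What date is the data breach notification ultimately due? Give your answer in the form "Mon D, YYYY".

Jul 3, 2014

The stated deadline is May 12, 2014.
May 12, 2014 is a Monday and not a listed holiday, so it stands.
Applying the 1 month extension: 1 month after May 12, 2014 is Jun 12, 2014.
Since Jun 12, 2014 is a Thursday and not a holiday, the date is unchanged.
Add the 21 calendar-day extension to Jun 12, 2014: Jul 3, 2014.
Jul 3, 2014 (Thursday) is already a business day.
So the filing is due Jul 3, 2014.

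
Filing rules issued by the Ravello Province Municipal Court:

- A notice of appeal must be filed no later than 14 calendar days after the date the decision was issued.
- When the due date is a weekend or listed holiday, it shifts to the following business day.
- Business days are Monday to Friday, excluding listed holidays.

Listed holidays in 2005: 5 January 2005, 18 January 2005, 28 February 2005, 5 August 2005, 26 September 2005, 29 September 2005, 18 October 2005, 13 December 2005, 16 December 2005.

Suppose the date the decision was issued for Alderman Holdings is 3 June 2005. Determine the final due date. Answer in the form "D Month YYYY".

17 June 2005

Trigger date 3 June 2005 + 14 calendar days = 17 June 2005.
17 June 2005 (Friday) is already a business day.
So the filing is due 17 June 2005.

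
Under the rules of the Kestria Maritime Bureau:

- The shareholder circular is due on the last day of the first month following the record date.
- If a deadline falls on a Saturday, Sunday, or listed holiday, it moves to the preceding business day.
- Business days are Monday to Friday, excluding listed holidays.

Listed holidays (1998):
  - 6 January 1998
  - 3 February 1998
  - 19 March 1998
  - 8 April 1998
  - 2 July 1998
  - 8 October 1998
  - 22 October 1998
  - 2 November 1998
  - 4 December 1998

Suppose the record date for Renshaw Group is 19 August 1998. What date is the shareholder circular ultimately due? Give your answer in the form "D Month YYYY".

The first month after 19 August 1998 is September 1998, whose last day is 30 September 1998.
30 September 1998 is a Wednesday and not a listed holiday, so it stands.
Deadline: 30 September 1998.

30 September 1998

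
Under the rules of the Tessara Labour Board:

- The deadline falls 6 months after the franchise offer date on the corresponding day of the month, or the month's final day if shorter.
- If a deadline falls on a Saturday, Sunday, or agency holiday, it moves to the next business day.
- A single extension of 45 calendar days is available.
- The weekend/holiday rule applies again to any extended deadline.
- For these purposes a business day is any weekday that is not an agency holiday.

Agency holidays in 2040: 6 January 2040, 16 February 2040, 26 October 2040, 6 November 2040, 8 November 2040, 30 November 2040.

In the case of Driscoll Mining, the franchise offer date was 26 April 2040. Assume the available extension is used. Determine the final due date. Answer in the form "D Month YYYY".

6 months from 26 April 2040 is 26 October 2040.
Because 26 October 2040 is a listed holiday, the deadline becomes 29 October 2040 (Monday).
Add the 45 calendar-day extension to 29 October 2040: 13 December 2040.
13 December 2040 (Thursday) is already a business day.
Deadline: 13 December 2040.

13 December 2040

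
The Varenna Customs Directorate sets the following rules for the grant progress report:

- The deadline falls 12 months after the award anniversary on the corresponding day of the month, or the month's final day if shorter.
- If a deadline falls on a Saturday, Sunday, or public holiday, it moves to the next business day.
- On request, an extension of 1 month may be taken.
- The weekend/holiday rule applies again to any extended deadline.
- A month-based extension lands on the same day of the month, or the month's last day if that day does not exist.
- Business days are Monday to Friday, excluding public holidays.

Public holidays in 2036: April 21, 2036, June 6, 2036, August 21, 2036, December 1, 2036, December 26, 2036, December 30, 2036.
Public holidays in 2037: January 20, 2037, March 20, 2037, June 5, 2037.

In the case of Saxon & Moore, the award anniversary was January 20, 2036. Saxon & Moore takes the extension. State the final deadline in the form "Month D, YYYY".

February 23, 2037

12 months after January 20, 2036, on the same day of the month, is January 20, 2037.
January 20, 2037 is a listed holiday, so it moves to the next business day, January 21, 2037 (Wednesday).
Applying the 1 month extension: 1 month after January 21, 2037 is February 21, 2037.
February 21, 2037 falls on a Saturday. Rolling to the next business day gives February 23, 2037, a Monday.
So the filing is due February 23, 2037.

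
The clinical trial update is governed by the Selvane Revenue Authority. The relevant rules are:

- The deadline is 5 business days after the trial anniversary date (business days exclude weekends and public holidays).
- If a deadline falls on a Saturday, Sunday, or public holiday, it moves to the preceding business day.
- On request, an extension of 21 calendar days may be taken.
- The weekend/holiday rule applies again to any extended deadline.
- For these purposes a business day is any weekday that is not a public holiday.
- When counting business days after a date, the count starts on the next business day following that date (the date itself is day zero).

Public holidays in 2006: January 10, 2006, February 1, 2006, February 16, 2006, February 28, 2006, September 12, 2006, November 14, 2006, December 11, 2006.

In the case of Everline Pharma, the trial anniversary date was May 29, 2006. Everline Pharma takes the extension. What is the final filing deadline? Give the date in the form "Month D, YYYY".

5 business days after May 29, 2006, excluding weekends and holidays, is June 5, 2006.
Since June 5, 2006 is a Monday and not a holiday, the date is unchanged.
Add the 21 calendar-day extension to June 5, 2006: June 26, 2006.
June 26, 2006 is a Monday and not a listed holiday, so it stands.
Deadline: June 26, 2006.

June 26, 2006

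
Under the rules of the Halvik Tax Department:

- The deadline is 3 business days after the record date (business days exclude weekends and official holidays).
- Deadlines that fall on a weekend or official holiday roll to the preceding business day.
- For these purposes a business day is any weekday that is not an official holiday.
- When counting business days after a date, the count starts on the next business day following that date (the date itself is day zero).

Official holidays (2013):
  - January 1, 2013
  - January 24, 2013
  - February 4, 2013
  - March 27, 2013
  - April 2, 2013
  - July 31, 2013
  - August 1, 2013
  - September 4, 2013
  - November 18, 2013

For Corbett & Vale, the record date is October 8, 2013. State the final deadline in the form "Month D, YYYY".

October 11, 2013

3 business days after October 8, 2013, excluding weekends and holidays, is October 11, 2013.
October 11, 2013 is a Friday and not a listed holiday, so it stands.
Deadline: October 11, 2013.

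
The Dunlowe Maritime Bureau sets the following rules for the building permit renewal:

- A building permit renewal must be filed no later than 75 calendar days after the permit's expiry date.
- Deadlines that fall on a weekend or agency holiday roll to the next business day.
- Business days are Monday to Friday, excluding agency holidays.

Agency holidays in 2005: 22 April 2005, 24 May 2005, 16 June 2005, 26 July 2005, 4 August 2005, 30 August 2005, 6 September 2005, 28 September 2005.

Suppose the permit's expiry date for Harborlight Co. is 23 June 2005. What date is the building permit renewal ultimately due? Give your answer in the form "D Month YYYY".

75 calendar days after 23 June 2005 is 6 September 2005.
6 September 2005 is a listed holiday, so it moves to the next business day, 7 September 2005 (Wednesday).
Deadline: 7 September 2005.

7 September 2005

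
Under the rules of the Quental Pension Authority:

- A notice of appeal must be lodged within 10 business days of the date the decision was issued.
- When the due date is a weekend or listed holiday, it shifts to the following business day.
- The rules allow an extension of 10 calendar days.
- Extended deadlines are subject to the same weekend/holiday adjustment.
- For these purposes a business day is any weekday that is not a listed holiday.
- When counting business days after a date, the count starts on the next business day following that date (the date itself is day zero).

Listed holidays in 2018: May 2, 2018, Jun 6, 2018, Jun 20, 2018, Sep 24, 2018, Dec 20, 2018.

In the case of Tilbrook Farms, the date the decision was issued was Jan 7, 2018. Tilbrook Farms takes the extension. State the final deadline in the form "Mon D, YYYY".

Jan 29, 2018

Counting 10 business days after Jan 7, 2018 (skipping weekends and listed holidays) reaches Jan 19, 2018.
Jan 19, 2018 is a Friday and not a listed holiday, so it stands.
With the 10-day extension, Jan 19, 2018 becomes Jan 29, 2018.
Jan 29, 2018 is a Monday and not a listed holiday, so it stands.
Final deadline: Jan 29, 2018.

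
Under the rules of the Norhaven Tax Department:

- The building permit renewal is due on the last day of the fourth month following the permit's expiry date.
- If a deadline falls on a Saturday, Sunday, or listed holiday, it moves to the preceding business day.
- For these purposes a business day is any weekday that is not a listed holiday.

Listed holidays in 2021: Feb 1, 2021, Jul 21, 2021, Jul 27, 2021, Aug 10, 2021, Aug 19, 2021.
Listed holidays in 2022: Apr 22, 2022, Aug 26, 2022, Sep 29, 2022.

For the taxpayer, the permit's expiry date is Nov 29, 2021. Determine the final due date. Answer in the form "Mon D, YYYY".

Mar 31, 2022

The fourth month after Nov 29, 2021 is March 2022, whose last day is Mar 31, 2022.
Mar 31, 2022 (Thursday) is already a business day.
Final deadline: Mar 31, 2022.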